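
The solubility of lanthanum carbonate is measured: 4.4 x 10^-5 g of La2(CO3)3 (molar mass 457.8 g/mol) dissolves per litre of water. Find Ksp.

Molar solubility s = (4.4 x 10^-5 g/L) / (457.8 g/mol) = 9.61 x 10^-8 M.
La2(CO3)3(s) ⇌ 2 La^3+ + 3 CO3^2-
With molar solubility s: [La^3+] = 2s, [CO3^2-] = 3s.
Ksp = [La^3+]^2[CO3^2-]^3
So Ksp = (2s)^2 × (3s)^3 = 108s^5
With s = 9.61 × 10^-8: Ksp = 8.9 × 10^-34

8.9e-34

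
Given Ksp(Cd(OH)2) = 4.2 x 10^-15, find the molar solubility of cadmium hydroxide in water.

s = 1.0 × 10^-5 M

Cd(OH)2(s) ⇌ Cd^2+(aq) + 2 OH^-(aq)
Ksp = [Cd^2+][OH^-]^2
Let s = molar solubility. Then [Cd^2+] = s and [OH^-] = 2s.
Ksp = s(2s)^2 = 4s^3
Solving, s = (4.2 x 10^-15/4)^(1/3) = 1.0 × 10^-5 M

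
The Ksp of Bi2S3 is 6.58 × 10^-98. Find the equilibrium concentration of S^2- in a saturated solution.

Bi2S3(s) ⇌ 2 Bi^3+ + 3 S^2-
Ksp = [Bi^3+]^2[S^2-]^3
For each mole of Bi2S3 that dissolves: [Bi^3+] = 2s, [S^2-] = 3s.
Substituting: Ksp = (2s)^2(3s)^3 = 108s^5
Solving, s = (6.58 × 10^-98/108)^(1/5) = 1.435 x 10^-20 M
[S^2-] = 3s = 4.31 × 10^-20 M

[S^2-] = 4.31 x 10^-20 M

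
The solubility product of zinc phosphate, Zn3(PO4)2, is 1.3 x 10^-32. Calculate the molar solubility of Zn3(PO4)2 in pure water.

1.6 × 10^-7 M

Zn3(PO4)2(s) ⇌ 3 Zn^2+(aq) + 2 PO4^3-(aq)
Ksp = [Zn^2+]^3[PO4^3-]^2
With molar solubility s: [Zn^2+] = 3s, [PO4^3-] = 2s.
So Ksp = (3s)^3 × (2s)^2 = 108s^5
Solving, s = (1.3 x 10^-32/108)^(1/5) = 1.6 × 10^-7 M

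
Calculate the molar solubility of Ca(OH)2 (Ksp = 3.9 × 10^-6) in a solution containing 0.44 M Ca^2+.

s ≈ 1.5 × 10^-3 M

Ca(OH)2(s) ⇌ Ca^2+(aq) + 2 OH^-(aq)
Ksp = [Ca^2+][OH^-]^2
Let s = moles of Ca(OH)2 that dissolve per litre. [Ca^2+] = 0.44 + s ≈ 0.44, [OH^-] = 2s (Ksp is small, so little additional dissolves).
Ksp ≈ 0.44 × (2s)^2
s = 1.5 × 10^-3 M
Check: s = 1.5 x 10^-3 ≪ 0.44, so the approximation is valid.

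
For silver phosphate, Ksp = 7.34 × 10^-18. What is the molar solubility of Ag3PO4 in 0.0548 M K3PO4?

Ag3PO4(s) ⇌ 3 Ag^+ + PO4^3-
Ksp = [Ag^+]^3[PO4^3-]
If s mol/L dissolves here, [Ag^+] = 3s, [PO4^3-] = 0.0548 + s ≈ 0.0548 (since PO4^3- from K3PO4 dominates).
Ksp ≈ (3s)^3 × 0.0548
s = 1.71 × 10^-6 M
Check: s = 1.7 x 10^-6 ≪ 0.0548, so the approximation is valid.

1.71 × 10^-6 M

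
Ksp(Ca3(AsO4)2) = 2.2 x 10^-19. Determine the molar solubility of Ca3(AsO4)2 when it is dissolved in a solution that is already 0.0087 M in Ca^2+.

s ≈ 2.9e-7 M

Ca3(AsO4)2(s) ⇌ 3 Ca^2+ + 2 AsO4^3-
Ksp = [Ca^2+]^3[AsO4^3-]^2
If s mol/L dissolves here, [Ca^2+] = 0.0087 + 3s ≈ 0.0087, [AsO4^3-] = 2s (since the Ca^2+ already present dominates).
Ksp ≈ (0.0087)^3 × (2s)^2
s = 2.9 x 10^-7 M
Check: 3s = 8.7 × 10^-7 ≪ 0.0087, so the approximation is valid.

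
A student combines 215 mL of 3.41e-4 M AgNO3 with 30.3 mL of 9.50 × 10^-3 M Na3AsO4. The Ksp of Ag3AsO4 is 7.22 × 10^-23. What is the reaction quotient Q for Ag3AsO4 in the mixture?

3.13e-14

Total volume = 215 + 30.3 = 245.3 mL.
[Ag^+] = 3.41 × 10^-4 × (215/245.3) = 2.989 x 10^-4 M
[AsO4^3-] = 9.50 × 10^-3 × (30.3/245.3) = 1.173 × 10^-3 M
Ag3AsO4(s) <=> 3 Ag^+ + AsO4^3-, so Q = [Ag^+]^3[AsO4^3-]
Q = (2.989 × 10^-4)^3(1.173 x 10^-3) = 3.13 × 10^-14
Q > Ksp, so Ag3AsO4 will precipitate.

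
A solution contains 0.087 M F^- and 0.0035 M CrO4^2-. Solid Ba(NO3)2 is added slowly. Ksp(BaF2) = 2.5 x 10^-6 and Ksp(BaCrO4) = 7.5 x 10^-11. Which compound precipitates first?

BaCrO4

Each salt begins to precipitate when Q = Ksp, i.e. when [Ba^2+] reaches its threshold.
For BaF2: 2.5 x 10^-6 = (0.087)^2 × [Ba^2+]  ⇒  [Ba^2+] = 3.3 × 10^-4 M.
For BaCrO4: 7.5 x 10^-11 = 0.0035 × [Ba^2+]  ⇒  [Ba^2+] = 2.1 × 10^-8 M.
The salt with the lower threshold [Ba^2+] precipitates first: BaCrO4.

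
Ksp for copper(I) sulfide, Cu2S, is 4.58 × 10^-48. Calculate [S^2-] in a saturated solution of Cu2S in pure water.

1.05 × 10^-16 M

Cu2S(s) <=> 2 Cu^+(aq) + S^2-(aq)
Ksp = [Cu^+]^2[S^2-]
Let s = molar solubility. Then [Cu^+] = 2s and [S^2-] = s.
So Ksp = (2s)^2 × s = 4s^3
s = (4.58 × 10^-48 / 4)^(1/3) = 1.046 × 10^-16 M
[S^2-] = s = 1.05 × 10^-16 M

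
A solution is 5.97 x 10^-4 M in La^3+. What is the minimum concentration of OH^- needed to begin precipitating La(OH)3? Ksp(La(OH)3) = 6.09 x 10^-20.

La(OH)3(s) ⇌ La^3+ + 3 OH^-
Ksp = [La^3+][OH^-]^3
Precipitation begins when Q = Ksp. With [La^3+] = 5.97 x 10^-4 M:
6.09 x 10^-20 = (5.97 x 10^-4) × [OH^-]^3
[OH^-] = (6.09 x 10^-20 / 5.97 x 10^-4)^(1/3) = 4.67 × 10^-6 M

4.67 × 10^-6 M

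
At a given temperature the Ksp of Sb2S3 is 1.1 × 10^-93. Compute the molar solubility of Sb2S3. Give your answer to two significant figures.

Sb2S3(s) <=> 2 Sb^3+ + 3 S^2-
Ksp = [Sb^3+]^2[S^2-]^3
Let s = molar solubility. Then [Sb^3+] = 2s and [S^2-] = 3s.
Substituting: Ksp = (2s)^2(3s)^3 = 108s^5
Solving, s = (1.1 × 10^-93/108)^(1/5) = 1.0 x 10^-19 M

s = 1.0 x 10^-19 M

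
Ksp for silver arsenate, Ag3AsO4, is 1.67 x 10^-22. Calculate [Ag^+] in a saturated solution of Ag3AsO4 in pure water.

Ag3AsO4(s) ⇌ 3 Ag^+(aq) + AsO4^3-(aq)
Ksp = [Ag^+]^3[AsO4^3-]
With molar solubility s: [Ag^+] = 3s, [AsO4^3-] = s.
Ksp = (3s)^3s = 27s^4
s = (1.67 x 10^-22 / 27)^(1/4) = 1.577 x 10^-6 M
[Ag^+] = 3s = 4.73 x 10^-6 M

[Ag^+] = 4.73 × 10^-6 M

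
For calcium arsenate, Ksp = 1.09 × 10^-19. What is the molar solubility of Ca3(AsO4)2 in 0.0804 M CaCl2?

7.24 x 10^-9 M

Ca3(AsO4)2(s) ⇌ 3 Ca^2+ + 2 AsO4^3-
Ksp = [Ca^2+]^3[AsO4^3-]^2
Let s = moles of Ca3(AsO4)2 that dissolve per litre. [Ca^2+] = 0.0804 + 3s ≈ 0.0804, [AsO4^3-] = 2s (common-ion effect: Ca^2+ is already 0.0804 M).
Ksp ≈ (0.0804)^3 × (2s)^2
s = 7.24 × 10^-9 M
Check: 3s = 2.2 × 10^-8 ≪ 0.0804, so the approximation is valid.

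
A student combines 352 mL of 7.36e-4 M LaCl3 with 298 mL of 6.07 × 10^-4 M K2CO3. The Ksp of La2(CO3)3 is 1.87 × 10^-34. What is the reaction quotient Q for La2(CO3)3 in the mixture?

Q = 3.42e-18

Total volume = 352 + 298 = 650 mL.
[La^3+] = 7.36 x 10^-4 × (352/650) = 3.986 × 10^-4 M
[CO3^2-] = 6.07 × 10^-4 × (298/650) = 2.783 x 10^-4 M
La2(CO3)3(s) <=> 2 La^3+(aq) + 3 CO3^2-(aq), so Q = [La^3+]^2[CO3^2-]^3
Q = (3.986 x 10^-4)^2(2.783 x 10^-4)^3 = 3.42 × 10^-18
Q > Ksp, so La2(CO3)3 will precipitate.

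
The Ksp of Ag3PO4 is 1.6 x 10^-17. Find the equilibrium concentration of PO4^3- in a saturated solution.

Ag3PO4(s) <=> 3 Ag^+(aq) + PO4^3-(aq)
Ksp = [Ag^+]^3[PO4^3-]
Let s = molar solubility. Then [Ag^+] = 3s and [PO4^3-] = s.
So Ksp = (3s)^3 × s = 27s^4
Solving, s = (1.6 x 10^-17/27)^(1/4) = 2.77 × 10^-5 M
[PO4^3-] = s = 2.8 x 10^-5 M

2.8 x 10^-5 M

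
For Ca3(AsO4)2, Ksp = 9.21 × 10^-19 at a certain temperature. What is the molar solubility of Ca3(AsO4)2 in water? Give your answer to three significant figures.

9.69e-5 M

Ca3(AsO4)2(s) ⇌ 3 Ca^2+(aq) + 2 AsO4^3-(aq)
Ksp = [Ca^2+]^3[AsO4^3-]^2
Let s = molar solubility. Then [Ca^2+] = 3s and [AsO4^3-] = 2s.
Substituting: Ksp = (3s)^3(2s)^2 = 108s^5
Solving, s = (9.21 × 10^-19/108)^(1/5) = 9.69 × 10^-5 M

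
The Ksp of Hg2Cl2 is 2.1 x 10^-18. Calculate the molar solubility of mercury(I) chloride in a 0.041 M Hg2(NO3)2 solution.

s = 3.6 x 10^-9 M

Hg2Cl2(s) ⇌ Hg2^2+(aq) + 2 Cl^-(aq)
Ksp = [Hg2^2+][Cl^-]^2
If s mol/L dissolves here, [Hg2^2+] = 0.041 + s ≈ 0.041, [Cl^-] = 2s (common-ion effect: Hg2^2+ is already 0.041 M).
Ksp ≈ 0.041 × (2s)^2
s = 3.6 x 10^-9 M
Check: s = 3.6 x 10^-9 ≪ 0.041, so the approximation is valid.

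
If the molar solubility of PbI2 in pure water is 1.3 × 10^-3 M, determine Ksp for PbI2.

PbI2(s) <=> Pb^2+ + 2 I^-
Let s = molar solubility. Then [Pb^2+] = s and [I^-] = 2s.
Ksp = [Pb^2+][I^-]^2
So Ksp = s × (2s)^2 = 4s^3
Ksp = 4 × (1.3 × 10^-3)^3 = 8.8 x 10^-9

8.8 × 10^-9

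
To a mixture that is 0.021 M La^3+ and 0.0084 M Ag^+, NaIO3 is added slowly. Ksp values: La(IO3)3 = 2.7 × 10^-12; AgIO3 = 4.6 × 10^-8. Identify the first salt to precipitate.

Precipitation of each salt starts when its ion product equals its Ksp.
For La(IO3)3: 2.7 × 10^-12 = 0.021 × [IO3^-]^3  ⇒  [IO3^-] = 5.0 × 10^-4 M.
For AgIO3: 4.6 × 10^-8 = 0.0084 × [IO3^-]  ⇒  [IO3^-] = 5.5 × 10^-6 M.
The salt with the lower threshold [IO3^-] precipitates first: AgIO3.

AgIO3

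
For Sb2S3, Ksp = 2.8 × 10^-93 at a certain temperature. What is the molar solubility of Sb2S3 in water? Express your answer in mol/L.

s = 1.2 × 10^-19 M

Sb2S3(s) ⇌ 2 Sb^3+(aq) + 3 S^2-(aq)
Ksp = [Sb^3+]^2[S^2-]^3
If s mol/L of Sb2S3 dissolves, [Sb^3+] = 2s and [S^2-] = 3s.
Ksp = (2s)^2(3s)^3 = 108s^5
Solving, s = (2.8 × 10^-93/108)^(1/5) = 1.2 × 10^-19 M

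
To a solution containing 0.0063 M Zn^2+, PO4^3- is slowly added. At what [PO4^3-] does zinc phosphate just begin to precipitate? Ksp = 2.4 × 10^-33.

Zn3(PO4)2(s) ⇌ 3 Zn^2+ + 2 PO4^3-
Ksp = [Zn^2+]^3[PO4^3-]^2
Precipitation begins when Q = Ksp. With [Zn^2+] = 0.0063 M:
2.4 × 10^-33 = (0.0063)^3 × [PO4^3-]^2
[PO4^3-] = (2.4 × 10^-33 / 2.50 x 10^-7)^(1/2) = 9.8 × 10^-14 M

[PO4^3-] ≈ 9.8 x 10^-14 M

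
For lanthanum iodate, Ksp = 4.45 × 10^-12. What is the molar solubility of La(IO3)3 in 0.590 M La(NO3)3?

La(IO3)3(s) ⇌ La^3+(aq) + 3 IO3^-(aq)
Ksp = [La^3+][IO3^-]^3
Let s be the molar solubility in this solution. [La^3+] = 0.590 + s ≈ 0.590, [IO3^-] = 3s (Ksp is small, so little additional dissolves).
Ksp ≈ 0.590 × (3s)^3
s = 6.54 × 10^-5 M
Check: s = 6.5 x 10^-5 ≪ 0.590, so the approximation is valid.

s = 6.54e-5 M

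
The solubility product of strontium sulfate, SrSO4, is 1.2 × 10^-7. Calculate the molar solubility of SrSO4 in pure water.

3.5 × 10^-4 M

SrSO4(s) ⇌ Sr^2+(aq) + SO4^2-(aq)
Ksp = [Sr^2+][SO4^2-]
If s mol/L of SrSO4 dissolves, [Sr^2+] = s and [SO4^2-] = s.
Ksp = (s)(s) = s^2
s = (1.2 × 10^-7)^(1/2) = 3.5 × 10^-4 M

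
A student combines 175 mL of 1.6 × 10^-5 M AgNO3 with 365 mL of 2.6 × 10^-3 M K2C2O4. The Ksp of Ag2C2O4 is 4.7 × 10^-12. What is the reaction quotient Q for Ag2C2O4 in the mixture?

Q = 4.7 x 10^-14

Total volume = 175 + 365 = 540 mL.
[Ag^+] = 1.6 × 10^-5 × (175/540) = 5.19 × 10^-6 M
[C2O4^2-] = 2.6 x 10^-3 × (365/540) = 1.76 x 10^-3 M
Ag2C2O4(s) <=> 2 Ag^+(aq) + C2O4^2-(aq), so Q = [Ag^+]^2[C2O4^2-]
Q = (5.19 × 10^-6)^2(1.76 × 10^-3) = 4.7 x 10^-14
Q < Ksp, so no precipitate of Ag2C2O4 forms.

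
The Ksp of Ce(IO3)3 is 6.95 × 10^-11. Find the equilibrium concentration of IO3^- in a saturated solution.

[IO3^-] = 3.80e-3 M

Ce(IO3)3(s) ⇌ Ce^3+(aq) + 3 IO3^-(aq)
Ksp = [Ce^3+][IO3^-]^3
With molar solubility s: [Ce^3+] = s, [IO3^-] = 3s.
So Ksp = s × (3s)^3 = 27s^4
s^4 = 6.95 × 10^-11 / 27, so s = 1.267 × 10^-3 M
[IO3^-] = 3s = 3.80 × 10^-3 M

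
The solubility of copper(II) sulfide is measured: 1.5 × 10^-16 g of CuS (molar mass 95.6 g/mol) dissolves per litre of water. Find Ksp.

Molar solubility s = (1.5 × 10^-16 g/L) / (95.6 g/mol) = 1.57 x 10^-18 M.
CuS(s) ⇌ Cu^2+ + S^2-
Let s = molar solubility. Then [Cu^2+] = s and [S^2-] = s.
Ksp = [Cu^2+][S^2-]
Ksp = s^2
Ksp = (1.57 × 10^-18)^2 = 2.5 x 10^-36

Ksp ≈ 2.5e-36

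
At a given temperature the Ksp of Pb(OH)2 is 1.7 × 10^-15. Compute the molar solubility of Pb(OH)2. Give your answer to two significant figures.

s ≈ 7.5 × 10^-6 M

Pb(OH)2(s) ⇌ Pb^2+(aq) + 2 OH^-(aq)
Ksp = [Pb^2+][OH^-]^2
If s mol/L of Pb(OH)2 dissolves, [Pb^2+] = s and [OH^-] = 2s.
So Ksp = s × (2s)^2 = 4s^3
Solving, s = (1.7 × 10^-15/4)^(1/3) = 7.5 × 10^-6 M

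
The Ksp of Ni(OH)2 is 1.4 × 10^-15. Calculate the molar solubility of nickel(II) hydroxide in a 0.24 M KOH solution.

Ni(OH)2(s) ⇌ Ni^2+(aq) + 2 OH^-(aq)
Ksp = [Ni^2+][OH^-]^2
If s mol/L dissolves here, [Ni^2+] = s, [OH^-] = 0.24 + 2s ≈ 0.24 (Ksp is small, so little additional dissolves).
Ksp ≈ s × (0.24)^2
s = 2.4 × 10^-14 M
Check: 2s = 4.9 x 10^-14 ≪ 0.24, so the approximation is valid.

s ≈ 2.4e-14 M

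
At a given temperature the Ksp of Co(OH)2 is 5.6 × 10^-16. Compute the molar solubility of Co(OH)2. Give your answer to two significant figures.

Co(OH)2(s) ⇌ Co^2+ + 2 OH^-
Ksp = [Co^2+][OH^-]^2
With molar solubility s: [Co^2+] = s, [OH^-] = 2s.
Ksp = s(2s)^2 = 4s^3
s = (5.6 × 10^-16 / 4)^(1/3) = 5.2 x 10^-6 M

s = 5.2 × 10^-6 M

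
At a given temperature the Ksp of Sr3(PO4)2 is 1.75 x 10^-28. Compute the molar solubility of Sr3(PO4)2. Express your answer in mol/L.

Sr3(PO4)2(s) ⇌ 3 Sr^2+ + 2 PO4^3-
Ksp = [Sr^2+]^3[PO4^3-]^2
With molar solubility s: [Sr^2+] = 3s, [PO4^3-] = 2s.
Ksp = (3s)^3(2s)^2 = 108s^5
s^5 = 1.75 x 10^-28 / 108, so s = 1.10 × 10^-6 M

s = 1.10 x 10^-6 M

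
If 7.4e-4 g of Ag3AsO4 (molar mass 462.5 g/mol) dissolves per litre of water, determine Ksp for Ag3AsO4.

Molar solubility s = (7.4 × 10^-4 g/L) / (462.5 g/mol) = 1.60 × 10^-6 M.
Ag3AsO4(s) <=> 3 Ag^+ + AsO4^3-
If s mol/L of Ag3AsO4 dissolves, [Ag^+] = 3s and [AsO4^3-] = s.
Ksp = [Ag^+]^3[AsO4^3-]
Substituting: Ksp = (3s)^3s = 27s^4
With s = 1.60 x 10^-6: Ksp = 1.8 x 10^-22

Ksp = 1.8 x 10^-22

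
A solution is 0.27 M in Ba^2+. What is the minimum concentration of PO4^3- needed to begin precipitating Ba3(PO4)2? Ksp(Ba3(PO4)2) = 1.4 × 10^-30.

8.4 × 10^-15 M

Ba3(PO4)2(s) <=> 3 Ba^2+(aq) + 2 PO4^3-(aq)
Ksp = [Ba^2+]^3[PO4^3-]^2
Precipitation begins when Q = Ksp. With [Ba^2+] = 0.27 M:
1.4 × 10^-30 = (0.27)^3 × [PO4^3-]^2
[PO4^3-] = (1.4 × 10^-30 / 1.97 × 10^-2)^(1/2) = 8.4 × 10^-15 M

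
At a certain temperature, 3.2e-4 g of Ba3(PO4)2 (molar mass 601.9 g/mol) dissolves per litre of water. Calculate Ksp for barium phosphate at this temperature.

Ksp = 4.6e-30

Molar solubility s = (3.2 x 10^-4 g/L) / (601.9 g/mol) = 5.32 × 10^-7 M.
Ba3(PO4)2(s) ⇌ 3 Ba^2+(aq) + 2 PO4^3-(aq)
With molar solubility s: [Ba^2+] = 3s, [PO4^3-] = 2s.
Ksp = [Ba^2+]^3[PO4^3-]^2
Substituting: Ksp = (3s)^3(2s)^2 = 108s^5
Ksp = 108 × (5.32 × 10^-7)^5 = 4.6 x 10^-30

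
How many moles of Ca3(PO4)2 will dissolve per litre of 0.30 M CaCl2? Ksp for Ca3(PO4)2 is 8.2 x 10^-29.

Ca3(PO4)2(s) <=> 3 Ca^2+ + 2 PO4^3-
Ksp = [Ca^2+]^3[PO4^3-]^2
If s mol/L dissolves here, [Ca^2+] = 0.30 + 3s ≈ 0.30, [PO4^3-] = 2s (Ksp is small, so little additional dissolves).
Ksp ≈ (0.30)^3 × (2s)^2
s = 2.8 × 10^-14 M
Check: 3s = 8.3 × 10^-14 ≪ 0.30, so the approximation is valid.

s = 2.8 × 10^-14 M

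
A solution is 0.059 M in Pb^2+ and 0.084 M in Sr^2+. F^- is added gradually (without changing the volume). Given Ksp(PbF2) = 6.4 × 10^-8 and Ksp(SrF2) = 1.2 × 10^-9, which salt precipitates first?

Precipitation of each salt starts when its ion product equals its Ksp.
For PbF2: 6.4 × 10^-8 = 0.059 × [F^-]^2  ⇒  [F^-] = 1.0 x 10^-3 M.
For SrF2: 1.2 × 10^-9 = 0.084 × [F^-]^2  ⇒  [F^-] = 1.2 × 10^-4 M.
The salt with the lower threshold [F^-] precipitates first: SrF2.

SrF2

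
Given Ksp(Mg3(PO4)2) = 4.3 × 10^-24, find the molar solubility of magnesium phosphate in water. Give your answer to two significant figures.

s = 8.3e-6 M

Mg3(PO4)2(s) ⇌ 3 Mg^2+(aq) + 2 PO4^3-(aq)
Ksp = [Mg^2+]^3[PO4^3-]^2
With molar solubility s: [Mg^2+] = 3s, [PO4^3-] = 2s.
Substituting: Ksp = (3s)^3(2s)^2 = 108s^5
s^5 = 4.3 × 10^-24 / 108, so s = 8.3 × 10^-6 M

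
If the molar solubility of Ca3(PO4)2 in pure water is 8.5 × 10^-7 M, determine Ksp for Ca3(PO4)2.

Ca3(PO4)2(s) ⇌ 3 Ca^2+ + 2 PO4^3-
For each mole of Ca3(PO4)2 that dissolves: [Ca^2+] = 3s, [PO4^3-] = 2s.
Ksp = [Ca^2+]^3[PO4^3-]^2
Substituting: Ksp = (3s)^3(2s)^2 = 108s^5
Ksp = 108 × (8.5 x 10^-7)^5 = 4.8 × 10^-29

Ksp ≈ 4.8 × 10^-29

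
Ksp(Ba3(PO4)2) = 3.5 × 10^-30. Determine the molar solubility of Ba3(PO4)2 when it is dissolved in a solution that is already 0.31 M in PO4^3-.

Ba3(PO4)2(s) ⇌ 3 Ba^2+ + 2 PO4^3-
Ksp = [Ba^2+]^3[PO4^3-]^2
Let s be the molar solubility in this solution. [Ba^2+] = 3s, [PO4^3-] = 0.31 + 2s ≈ 0.31 (since the PO4^3- already present dominates).
Ksp ≈ (3s)^3 × (0.31)^2
s = 1.1 x 10^-10 M
Check: 2s = 2.2 x 10^-10 ≪ 0.31, so the approximation is valid.

s ≈ 1.1e-10 M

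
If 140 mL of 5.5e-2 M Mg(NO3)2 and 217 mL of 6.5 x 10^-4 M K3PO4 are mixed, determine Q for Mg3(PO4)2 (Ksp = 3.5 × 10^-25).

Total volume = 140 + 217 = 357 mL.
[Mg^2+] = 5.5 x 10^-2 × (140/357) = 2.16 × 10^-2 M
[PO4^3-] = 6.5 × 10^-4 × (217/357) = 3.95 × 10^-4 M
Mg3(PO4)2(s) <=> 3 Mg^2+(aq) + 2 PO4^3-(aq), so Q = [Mg^2+]^3[PO4^3-]^2
Q = (2.16 x 10^-2)^3(3.95 x 10^-4)^2 = 1.6 × 10^-12
Q > Ksp, so Mg3(PO4)2 will precipitate.

1.6 × 10^-12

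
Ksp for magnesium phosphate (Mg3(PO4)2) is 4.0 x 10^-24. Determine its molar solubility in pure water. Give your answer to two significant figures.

s = 8.2 x 10^-6 M

Mg3(PO4)2(s) ⇌ 3 Mg^2+(aq) + 2 PO4^3-(aq)
Ksp = [Mg^2+]^3[PO4^3-]^2
With molar solubility s: [Mg^2+] = 3s, [PO4^3-] = 2s.
Ksp = (3s)^3(2s)^2 = 108s^5
Solving, s = (4.0 x 10^-24/108)^(1/5) = 8.2 × 10^-6 M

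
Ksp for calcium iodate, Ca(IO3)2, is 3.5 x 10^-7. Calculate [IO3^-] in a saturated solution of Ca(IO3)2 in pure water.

[IO3^-] = 8.9 x 10^-3 M

Ca(IO3)2(s) ⇌ Ca^2+(aq) + 2 IO3^-(aq)
Ksp = [Ca^2+][IO3^-]^2
For each mole of Ca(IO3)2 that dissolves: [Ca^2+] = s, [IO3^-] = 2s.
Ksp = s(2s)^2 = 4s^3
s = (3.5 x 10^-7 / 4)^(1/3) = 4.44 x 10^-3 M
[IO3^-] = 2s = 8.9 × 10^-3 M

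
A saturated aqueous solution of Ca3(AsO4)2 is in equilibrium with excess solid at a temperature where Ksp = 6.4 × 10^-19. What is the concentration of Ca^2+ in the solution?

[Ca^2+] = 2.7 × 10^-4 M

Ca3(AsO4)2(s) ⇌ 3 Ca^2+ + 2 AsO4^3-
Ksp = [Ca^2+]^3[AsO4^3-]^2
With molar solubility s: [Ca^2+] = 3s, [AsO4^3-] = 2s.
Substituting: Ksp = (3s)^3(2s)^2 = 108s^5
s^5 = 6.4 × 10^-19 / 108, so s = 9.01 × 10^-5 M
[Ca^2+] = 3s = 2.7 × 10^-4 M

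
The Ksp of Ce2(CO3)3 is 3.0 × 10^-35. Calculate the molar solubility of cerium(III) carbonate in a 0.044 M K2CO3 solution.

Ce2(CO3)3(s) ⇌ 2 Ce^3+(aq) + 3 CO3^2-(aq)
Ksp = [Ce^3+]^2[CO3^2-]^3
If s mol/L dissolves here, [Ce^3+] = 2s, [CO3^2-] = 0.044 + 3s ≈ 0.044 (common-ion effect: CO3^2- is already 0.044 M).
Ksp ≈ (2s)^2 × (0.044)^3
s = 3.0 × 10^-16 M
Check: 3s = 8.9 × 10^-16 ≪ 0.044, so the approximation is valid.

3.0e-16 M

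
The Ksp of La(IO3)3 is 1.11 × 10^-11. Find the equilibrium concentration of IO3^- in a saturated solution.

[IO3^-] ≈ 2.40e-3 M

La(IO3)3(s) ⇌ La^3+ + 3 IO3^-
Ksp = [La^3+][IO3^-]^3
For each mole of La(IO3)3 that dissolves: [La^3+] = s, [IO3^-] = 3s.
Substituting: Ksp = s(3s)^3 = 27s^4
Solving, s = (1.11 × 10^-11/27)^(1/4) = 8.007 × 10^-4 M
[IO3^-] = 3s = 2.40 × 10^-3 M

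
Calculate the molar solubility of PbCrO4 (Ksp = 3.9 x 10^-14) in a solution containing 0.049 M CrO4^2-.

PbCrO4(s) ⇌ Pb^2+ + CrO4^2-
Ksp = [Pb^2+][CrO4^2-]
Let s = moles of PbCrO4 that dissolve per litre. [Pb^2+] = s, [CrO4^2-] = 0.049 + s ≈ 0.049 (since the CrO4^2- already present dominates).
Ksp ≈ s × 0.049
s = 8.0 × 10^-13 M
Check: s = 8.0 × 10^-13 ≪ 0.049, so the approximation is valid.

8.0 x 10^-13 M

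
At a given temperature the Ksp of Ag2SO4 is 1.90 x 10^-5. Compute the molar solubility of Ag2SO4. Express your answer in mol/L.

1.68e-2 M

Ag2SO4(s) <=> 2 Ag^+(aq) + SO4^2-(aq)
Ksp = [Ag^+]^2[SO4^2-]
If s mol/L of Ag2SO4 dissolves, [Ag^+] = 2s and [SO4^2-] = s.
So Ksp = (2s)^2 × s = 4s^3
s^3 = 1.90 x 10^-5 / 4, so s = 1.68 x 10^-2 M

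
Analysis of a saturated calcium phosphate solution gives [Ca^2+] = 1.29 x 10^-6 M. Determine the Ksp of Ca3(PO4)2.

Ksp = 1.59 x 10^-30

Ca3(PO4)2(s) ⇌ 3 Ca^2+(aq) + 2 PO4^3-(aq)
Stoichiometry gives [PO4^3-] = (2/3)[Ca^2+] = 8.600 × 10^-7 M.
Ksp = [Ca^2+]^3[PO4^3-]^2
Ksp = (1.29 × 10^-6)^3 × (8.600 x 10^-7)^2 = 1.59 × 10^-30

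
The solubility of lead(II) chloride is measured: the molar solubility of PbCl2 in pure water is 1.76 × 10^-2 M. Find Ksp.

PbCl2(s) ⇌ Pb^2+ + 2 Cl^-
Let s = molar solubility. Then [Pb^2+] = s and [Cl^-] = 2s.
Ksp = [Pb^2+][Cl^-]^2
Ksp = s(2s)^2 = 4s^3
With s = 1.76 × 10^-2: Ksp = 2.18 x 10^-5

2.18 x 10^-5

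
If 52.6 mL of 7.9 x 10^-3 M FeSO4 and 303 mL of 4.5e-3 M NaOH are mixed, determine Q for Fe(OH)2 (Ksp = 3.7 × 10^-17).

1.7 × 10^-8

Total volume = 52.6 + 303 = 355.6 mL.
[Fe^2+] = 7.9 x 10^-3 × (52.6/355.6) = 1.17 × 10^-3 M
[OH^-] = 4.5 × 10^-3 × (303/355.6) = 3.83 × 10^-3 M
Fe(OH)2(s) ⇌ Fe^2+ + 2 OH^-, so Q = [Fe^2+][OH^-]^2
Q = (1.17 × 10^-3)(3.83 x 10^-3)^2 = 1.7 × 10^-8
Q > Ksp, so Fe(OH)2 will precipitate.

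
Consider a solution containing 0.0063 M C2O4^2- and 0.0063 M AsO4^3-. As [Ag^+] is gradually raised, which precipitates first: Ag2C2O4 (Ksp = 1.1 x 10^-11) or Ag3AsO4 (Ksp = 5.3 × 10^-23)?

Each salt begins to precipitate when Q = Ksp, i.e. when [Ag^+] reaches its threshold.
For Ag2C2O4: 1.1 x 10^-11 = 0.0063 × [Ag^+]^2  ⇒  [Ag^+] = 4.2 × 10^-5 M.
For Ag3AsO4: 5.3 × 10^-23 = 0.0063 × [Ag^+]^3  ⇒  [Ag^+] = 2.0 x 10^-7 M.
The salt with the lower threshold [Ag^+] precipitates first: Ag3AsO4.

Ag3AsO4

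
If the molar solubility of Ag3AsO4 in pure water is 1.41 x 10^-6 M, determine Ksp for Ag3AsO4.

Ag3AsO4(s) <=> 3 Ag^+(aq) + AsO4^3-(aq)
For each mole of Ag3AsO4 that dissolves: [Ag^+] = 3s, [AsO4^3-] = s.
Ksp = [Ag^+]^3[AsO4^3-]
Ksp = (3s)^3s = 27s^4
With s = 1.41 × 10^-6: Ksp = 1.07 x 10^-22

1.07 × 10^-22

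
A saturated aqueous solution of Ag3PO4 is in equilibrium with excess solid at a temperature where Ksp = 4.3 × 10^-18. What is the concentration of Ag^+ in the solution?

Ag3PO4(s) ⇌ 3 Ag^+ + PO4^3-
Ksp = [Ag^+]^3[PO4^3-]
Let s = molar solubility. Then [Ag^+] = 3s and [PO4^3-] = s.
Ksp = (3s)^3s = 27s^4
Solving, s = (4.3 × 10^-18/27)^(1/4) = 2.00 × 10^-5 M
[Ag^+] = 3s = 6.0 × 10^-5 M

6.0 × 10^-5 M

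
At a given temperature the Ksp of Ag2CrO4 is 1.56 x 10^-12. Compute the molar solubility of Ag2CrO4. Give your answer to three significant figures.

Ag2CrO4(s) <=> 2 Ag^+ + CrO4^2-
Ksp = [Ag^+]^2[CrO4^2-]
With molar solubility s: [Ag^+] = 2s, [CrO4^2-] = s.
So Ksp = (2s)^2 × s = 4s^3
s = (1.56 x 10^-12 / 4)^(1/3) = 7.31 × 10^-5 M

s = 7.31e-5 M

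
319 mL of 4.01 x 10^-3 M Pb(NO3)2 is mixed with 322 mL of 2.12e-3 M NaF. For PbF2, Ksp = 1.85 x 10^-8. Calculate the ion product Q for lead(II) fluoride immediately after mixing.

Q = 2.26 x 10^-9

Total volume = 319 + 322 = 641 mL.
[Pb^2+] = 4.01 × 10^-3 × (319/641) = 1.996 × 10^-3 M
[F^-] = 2.12 × 10^-3 × (322/641) = 1.065 × 10^-3 M
PbF2(s) ⇌ Pb^2+ + 2 F^-, so Q = [Pb^2+][F^-]^2
Q = (1.996 × 10^-3)(1.065 × 10^-3)^2 = 2.26 × 10^-9
Q < Ksp, so no precipitate of PbF2 forms.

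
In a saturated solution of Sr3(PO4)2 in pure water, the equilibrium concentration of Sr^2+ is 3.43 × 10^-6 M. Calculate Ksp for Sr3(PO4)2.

Sr3(PO4)2(s) ⇌ 3 Sr^2+(aq) + 2 PO4^3-(aq)
Stoichiometry gives [PO4^3-] = (2/3)[Sr^2+] = 2.287 × 10^-6 M.
Ksp = [Sr^2+]^3[PO4^3-]^2
Ksp = (3.43 × 10^-6)^3 × (2.287 × 10^-6)^2 = 2.11 × 10^-28

Ksp ≈ 2.11 × 10^-28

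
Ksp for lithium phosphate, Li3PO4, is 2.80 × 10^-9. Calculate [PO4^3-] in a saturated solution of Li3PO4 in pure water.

Li3PO4(s) ⇌ 3 Li^+ + PO4^3-
Ksp = [Li^+]^3[PO4^3-]
If s mol/L of Li3PO4 dissolves, [Li^+] = 3s and [PO4^3-] = s.
Ksp = (3s)^3s = 27s^4
Solving, s = (2.80 × 10^-9/27)^(1/4) = 3.191 × 10^-3 M
[PO4^3-] = s = 3.19 × 10^-3 M

[PO4^3-] ≈ 3.19e-3 M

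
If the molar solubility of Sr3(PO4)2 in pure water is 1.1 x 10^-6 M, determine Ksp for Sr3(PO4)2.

Sr3(PO4)2(s) ⇌ 3 Sr^2+(aq) + 2 PO4^3-(aq)
For each mole of Sr3(PO4)2 that dissolves: [Sr^2+] = 3s, [PO4^3-] = 2s.
Ksp = [Sr^2+]^3[PO4^3-]^2
So Ksp = (3s)^3 × (2s)^2 = 108s^5
Ksp = 108 × (1.1 × 10^-6)^5 = 1.7 × 10^-28

Ksp ≈ 1.7 x 10^-28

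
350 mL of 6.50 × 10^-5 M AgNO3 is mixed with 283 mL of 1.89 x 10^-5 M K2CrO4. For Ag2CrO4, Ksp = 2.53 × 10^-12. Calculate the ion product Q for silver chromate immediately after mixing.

Total volume = 350 + 283 = 633 mL.
[Ag^+] = 6.50 x 10^-5 × (350/633) = 3.594 × 10^-5 M
[CrO4^2-] = 1.89 × 10^-5 × (283/633) = 8.450 × 10^-6 M
Ag2CrO4(s) <=> 2 Ag^+(aq) + CrO4^2-(aq), so Q = [Ag^+]^2[CrO4^2-]
Q = (3.594 × 10^-5)^2(8.450 x 10^-6) = 1.09 × 10^-14
Q < Ksp, so no precipitate of Ag2CrO4 forms.

Q = 1.09 x 10^-14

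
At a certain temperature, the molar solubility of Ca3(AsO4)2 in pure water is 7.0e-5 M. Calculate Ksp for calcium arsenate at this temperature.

Ksp = 1.8 x 10^-19

Ca3(AsO4)2(s) ⇌ 3 Ca^2+ + 2 AsO4^3-
Let s = molar solubility. Then [Ca^2+] = 3s and [AsO4^3-] = 2s.
Ksp = [Ca^2+]^3[AsO4^3-]^2
Ksp = (3s)^3(2s)^2 = 108s^5
Ksp = 108 × (7.0 x 10^-5)^5 = 1.8 × 10^-19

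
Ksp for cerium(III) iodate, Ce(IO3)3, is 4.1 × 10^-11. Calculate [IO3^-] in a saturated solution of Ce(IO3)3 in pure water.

Ce(IO3)3(s) <=> Ce^3+ + 3 IO3^-
Ksp = [Ce^3+][IO3^-]^3
Let s = molar solubility. Then [Ce^3+] = s and [IO3^-] = 3s.
Ksp = s(3s)^3 = 27s^4
s = (4.1 × 10^-11 / 27)^(1/4) = 1.11 x 10^-3 M
[IO3^-] = 3s = 3.3 × 10^-3 M

3.3 × 10^-3 M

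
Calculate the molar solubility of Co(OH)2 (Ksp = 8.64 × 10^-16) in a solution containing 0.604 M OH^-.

Co(OH)2(s) <=> Co^2+ + 2 OH^-
Ksp = [Co^2+][OH^-]^2
If s mol/L dissolves here, [Co^2+] = s, [OH^-] = 0.604 + 2s ≈ 0.604 (since the OH^- already present dominates).
Ksp ≈ s × (0.604)^2
s = 2.37 × 10^-15 M
Check: 2s = 4.7 x 10^-15 ≪ 0.604, so the approximation is valid.

s = 2.37 x 10^-15 M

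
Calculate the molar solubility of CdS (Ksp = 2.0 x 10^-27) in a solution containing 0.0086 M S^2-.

s ≈ 2.3 x 10^-25 M

CdS(s) <=> Cd^2+ + S^2-
Ksp = [Cd^2+][S^2-]
Let s be the molar solubility in this solution. [Cd^2+] = s, [S^2-] = 0.0086 + s ≈ 0.0086 (Ksp is small, so little additional dissolves).
Ksp ≈ s × 0.0086
s = 2.3 × 10^-25 M
Check: s = 2.3 × 10^-25 ≪ 0.0086, so the approximation is valid.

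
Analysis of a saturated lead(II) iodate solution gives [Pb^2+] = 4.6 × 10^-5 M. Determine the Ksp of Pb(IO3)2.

Ksp ≈ 3.9e-13

Pb(IO3)2(s) ⇌ Pb^2+(aq) + 2 IO3^-(aq)
Stoichiometry gives [IO3^-] = (2/1)[Pb^2+] = 9.20 x 10^-5 M.
Ksp = [Pb^2+][IO3^-]^2
Ksp = 4.6 x 10^-5 × (9.20 × 10^-5)^2 = 3.9 x 10^-13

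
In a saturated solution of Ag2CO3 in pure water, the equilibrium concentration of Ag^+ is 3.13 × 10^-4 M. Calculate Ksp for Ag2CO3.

1.53e-11

Ag2CO3(s) <=> 2 Ag^+ + CO3^2-
Stoichiometry gives [CO3^2-] = (1/2)[Ag^+] = 1.565 × 10^-4 M.
Ksp = [Ag^+]^2[CO3^2-]
Ksp = (3.13 × 10^-4)^2 × 1.565 × 10^-4 = 1.53 × 10^-11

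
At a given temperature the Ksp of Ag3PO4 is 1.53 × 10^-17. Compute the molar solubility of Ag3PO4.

2.74e-5 M

Ag3PO4(s) ⇌ 3 Ag^+ + PO4^3-
Ksp = [Ag^+]^3[PO4^3-]
For each mole of Ag3PO4 that dissolves: [Ag^+] = 3s, [PO4^3-] = s.
Ksp = (3s)^3s = 27s^4
Solving, s = (1.53 × 10^-17/27)^(1/4) = 2.74 × 10^-5 M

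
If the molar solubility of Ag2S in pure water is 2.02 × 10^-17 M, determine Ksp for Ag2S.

Ksp = 3.30e-50

Ag2S(s) <=> 2 Ag^+(aq) + S^2-(aq)
For each mole of Ag2S that dissolves: [Ag^+] = 2s, [S^2-] = s.
Ksp = [Ag^+]^2[S^2-]
Substituting: Ksp = (2s)^2s = 4s^3
Ksp = 4 × (2.02 × 10^-17)^3 = 3.30 x 10^-50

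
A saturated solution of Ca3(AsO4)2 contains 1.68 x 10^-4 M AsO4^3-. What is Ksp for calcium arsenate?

Ksp ≈ 4.52 × 10^-19

Ca3(AsO4)2(s) <=> 3 Ca^2+ + 2 AsO4^3-
Stoichiometry gives [Ca^2+] = (3/2)[AsO4^3-] = 2.520 x 10^-4 M.
Ksp = [Ca^2+]^3[AsO4^3-]^2
Ksp = (2.520 × 10^-4)^3 × (1.68 x 10^-4)^2 = 4.52 × 10^-19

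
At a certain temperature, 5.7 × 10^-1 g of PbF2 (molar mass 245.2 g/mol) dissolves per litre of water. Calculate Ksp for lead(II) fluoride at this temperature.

Molar solubility s = (5.7 × 10^-1 g/L) / (245.2 g/mol) = 2.32 × 10^-3 M.
PbF2(s) ⇌ Pb^2+ + 2 F^-
Let s = molar solubility. Then [Pb^2+] = s and [F^-] = 2s.
Ksp = [Pb^2+][F^-]^2
Substituting: Ksp = s(2s)^2 = 4s^3
Ksp = 4 × (2.32 x 10^-3)^3 = 5.0 × 10^-8

Ksp = 5.0 × 10^-8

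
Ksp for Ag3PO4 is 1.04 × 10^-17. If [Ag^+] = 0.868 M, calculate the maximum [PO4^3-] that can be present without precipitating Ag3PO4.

Ag3PO4(s) <=> 3 Ag^+ + PO4^3-
Ksp = [Ag^+]^3[PO4^3-]
Precipitation begins when Q = Ksp. With [Ag^+] = 0.868 M:
1.04 × 10^-17 = (0.868)^3 × [PO4^3-]
[PO4^3-] = (1.04 × 10^-17 / 6.540 × 10^-1) = 1.59 × 10^-17 M

[PO4^3-] = 1.59 × 10^-17 M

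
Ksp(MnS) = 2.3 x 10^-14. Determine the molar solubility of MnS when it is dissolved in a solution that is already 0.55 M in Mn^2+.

s = 4.2 × 10^-14 M

MnS(s) ⇌ Mn^2+ + S^2-
Ksp = [Mn^2+][S^2-]
Let s = moles of MnS that dissolve per litre. [Mn^2+] = 0.55 + s ≈ 0.55, [S^2-] = s (since the Mn^2+ already present dominates).
Ksp ≈ 0.55 × s
s = 4.2 × 10^-14 M
Check: s = 4.2 × 10^-14 ≪ 0.55, so the approximation is valid.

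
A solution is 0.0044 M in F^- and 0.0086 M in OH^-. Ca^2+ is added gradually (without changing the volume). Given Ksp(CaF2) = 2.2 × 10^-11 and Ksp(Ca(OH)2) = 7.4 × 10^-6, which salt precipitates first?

CaF2

Each salt begins to precipitate when Q = Ksp, i.e. when [Ca^2+] reaches its threshold.
For CaF2: 2.2 × 10^-11 = (0.0044)^2 × [Ca^2+]  ⇒  [Ca^2+] = 1.1 × 10^-6 M.
For Ca(OH)2: 7.4 × 10^-6 = (0.0086)^2 × [Ca^2+]  ⇒  [Ca^2+] = 1.0 x 10^-1 M.
The salt with the lower threshold [Ca^2+] precipitates first: CaF2.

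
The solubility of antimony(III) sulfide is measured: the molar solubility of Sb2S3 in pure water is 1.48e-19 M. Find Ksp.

Sb2S3(s) <=> 2 Sb^3+ + 3 S^2-
Let s = molar solubility. Then [Sb^3+] = 2s and [S^2-] = 3s.
Ksp = [Sb^3+]^2[S^2-]^3
Ksp = (2s)^2(3s)^3 = 108s^5
Ksp = 108 × (1.48 × 10^-19)^5 = 7.67 × 10^-93

Ksp = 7.67 × 10^-93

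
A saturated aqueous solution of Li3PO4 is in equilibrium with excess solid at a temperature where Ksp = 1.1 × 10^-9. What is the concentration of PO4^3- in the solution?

2.5e-3 M

Li3PO4(s) <=> 3 Li^+(aq) + PO4^3-(aq)
Ksp = [Li^+]^3[PO4^3-]
With molar solubility s: [Li^+] = 3s, [PO4^3-] = s.
Ksp = (3s)^3s = 27s^4
s^4 = 1.1 × 10^-9 / 27, so s = 2.53 × 10^-3 M
[PO4^3-] = s = 2.5 × 10^-3 M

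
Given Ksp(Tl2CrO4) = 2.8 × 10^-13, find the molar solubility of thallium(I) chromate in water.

4.1e-5 M

Tl2CrO4(s) ⇌ 2 Tl^+(aq) + CrO4^2-(aq)
Ksp = [Tl^+]^2[CrO4^2-]
For each mole of Tl2CrO4 that dissolves: [Tl^+] = 2s, [CrO4^2-] = s.
Ksp = (2s)^2s = 4s^3
s = (2.8 × 10^-13 / 4)^(1/3) = 4.1 × 10^-5 M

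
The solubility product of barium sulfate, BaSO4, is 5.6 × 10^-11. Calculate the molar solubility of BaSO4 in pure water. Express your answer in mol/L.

s ≈ 7.5e-6 M

BaSO4(s) ⇌ Ba^2+ + SO4^2-
Ksp = [Ba^2+][SO4^2-]
If s mol/L of BaSO4 dissolves, [Ba^2+] = s and [SO4^2-] = s.
Ksp = s^2
s = √(5.6 × 10^-11) = 7.5 × 10^-6 M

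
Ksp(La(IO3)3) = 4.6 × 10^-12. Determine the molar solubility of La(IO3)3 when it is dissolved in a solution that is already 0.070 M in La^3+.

1.3e-4 M

La(IO3)3(s) ⇌ La^3+(aq) + 3 IO3^-(aq)
Ksp = [La^3+][IO3^-]^3
If s mol/L dissolves here, [La^3+] = 0.070 + s ≈ 0.070, [IO3^-] = 3s (since the La^3+ already present dominates).
Ksp ≈ 0.070 × (3s)^3
s = 1.3 × 10^-4 M
Check: s = 1.3 × 10^-4 ≪ 0.070, so the approximation is valid.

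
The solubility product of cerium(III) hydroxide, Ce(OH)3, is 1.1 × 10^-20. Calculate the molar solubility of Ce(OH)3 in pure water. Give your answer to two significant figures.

s ≈ 4.5 × 10^-6 M

Ce(OH)3(s) ⇌ Ce^3+(aq) + 3 OH^-(aq)
Ksp = [Ce^3+][OH^-]^3
If s mol/L of Ce(OH)3 dissolves, [Ce^3+] = s and [OH^-] = 3s.
So Ksp = s × (3s)^3 = 27s^4
s = (1.1 × 10^-20 / 27)^(1/4) = 4.5 × 10^-6 M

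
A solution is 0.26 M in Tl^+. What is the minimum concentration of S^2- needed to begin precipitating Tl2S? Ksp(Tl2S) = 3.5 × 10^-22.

[S^2-] ≈ 5.2 × 10^-21 M

Tl2S(s) ⇌ 2 Tl^+(aq) + S^2-(aq)
Ksp = [Tl^+]^2[S^2-]
Precipitation begins when Q = Ksp. With [Tl^+] = 0.26 M:
3.5 × 10^-22 = (0.26)^2 × [S^2-]
[S^2-] = (3.5 × 10^-22 / 6.76 × 10^-2) = 5.2 × 10^-21 M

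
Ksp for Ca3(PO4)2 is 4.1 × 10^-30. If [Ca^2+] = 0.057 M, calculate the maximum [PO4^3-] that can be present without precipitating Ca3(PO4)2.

[PO4^3-] ≈ 1.5e-13 M

Ca3(PO4)2(s) ⇌ 3 Ca^2+(aq) + 2 PO4^3-(aq)
Ksp = [Ca^2+]^3[PO4^3-]^2
Precipitation begins when Q = Ksp. With [Ca^2+] = 0.057 M:
4.1 × 10^-30 = (0.057)^3 × [PO4^3-]^2
[PO4^3-] = (4.1 × 10^-30 / 1.85 x 10^-4)^(1/2) = 1.5 × 10^-13 M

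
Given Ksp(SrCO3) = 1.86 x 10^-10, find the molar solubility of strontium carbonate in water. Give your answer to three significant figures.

SrCO3(s) ⇌ Sr^2+(aq) + CO3^2-(aq)
Ksp = [Sr^2+][CO3^2-]
Let s = molar solubility. Then [Sr^2+] = s and [CO3^2-] = s.
Ksp = s^2
s = (1.86 x 10^-10)^(1/2) = 1.36 × 10^-5 M

s ≈ 1.36e-5 M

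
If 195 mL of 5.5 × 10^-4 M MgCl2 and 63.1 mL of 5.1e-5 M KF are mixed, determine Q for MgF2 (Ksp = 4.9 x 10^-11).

Q ≈ 6.5e-14

Total volume = 195 + 63.1 = 258.1 mL.
[Mg^2+] = 5.5 × 10^-4 × (195/258.1) = 4.16 × 10^-4 M
[F^-] = 5.1 × 10^-5 × (63.1/258.1) = 1.25 x 10^-5 M
MgF2(s) <=> Mg^2+(aq) + 2 F^-(aq), so Q = [Mg^2+][F^-]^2
Q = (4.16 × 10^-4)(1.25 × 10^-5)^2 = 6.5 × 10^-14
Q < Ksp, so no precipitate of MgF2 forms.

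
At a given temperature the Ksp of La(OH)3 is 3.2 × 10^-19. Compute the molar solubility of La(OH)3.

1.0e-5 M

La(OH)3(s) ⇌ La^3+(aq) + 3 OH^-(aq)
Ksp = [La^3+][OH^-]^3
If s mol/L of La(OH)3 dissolves, [La^3+] = s and [OH^-] = 3s.
So Ksp = s × (3s)^3 = 27s^4
s = (3.2 × 10^-19 / 27)^(1/4) = 1.0 x 10^-5 M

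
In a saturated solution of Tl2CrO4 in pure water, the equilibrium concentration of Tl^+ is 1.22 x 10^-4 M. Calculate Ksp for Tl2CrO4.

Tl2CrO4(s) ⇌ 2 Tl^+(aq) + CrO4^2-(aq)
Stoichiometry gives [CrO4^2-] = (1/2)[Tl^+] = 6.100 x 10^-5 M.
Ksp = [Tl^+]^2[CrO4^2-]
Ksp = (1.22 x 10^-4)^2 × 6.100 × 10^-5 = 9.08 x 10^-13

Ksp = 9.08 × 10^-13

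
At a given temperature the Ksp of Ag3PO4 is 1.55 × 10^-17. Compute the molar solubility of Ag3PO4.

Ag3PO4(s) <=> 3 Ag^+ + PO4^3-
Ksp = [Ag^+]^3[PO4^3-]
For each mole of Ag3PO4 that dissolves: [Ag^+] = 3s, [PO4^3-] = s.
Substituting: Ksp = (3s)^3s = 27s^4
s = (1.55 × 10^-17 / 27)^(1/4) = 2.75 x 10^-5 M

s = 2.75 × 10^-5 M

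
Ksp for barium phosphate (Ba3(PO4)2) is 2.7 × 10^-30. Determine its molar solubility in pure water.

s = 4.8e-7 M

Ba3(PO4)2(s) ⇌ 3 Ba^2+ + 2 PO4^3-
Ksp = [Ba^2+]^3[PO4^3-]^2
For each mole of Ba3(PO4)2 that dissolves: [Ba^2+] = 3s, [PO4^3-] = 2s.
Substituting: Ksp = (3s)^3(2s)^2 = 108s^5
Solving, s = (2.7 × 10^-30/108)^(1/5) = 4.8 × 10^-7 M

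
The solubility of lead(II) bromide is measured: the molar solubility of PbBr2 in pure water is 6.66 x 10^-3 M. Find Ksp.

Ksp = 1.18e-6

PbBr2(s) ⇌ Pb^2+(aq) + 2 Br^-(aq)
Let s = molar solubility. Then [Pb^2+] = s and [Br^-] = 2s.
Ksp = [Pb^2+][Br^-]^2
Substituting: Ksp = s(2s)^2 = 4s^3
Ksp = 4 × (6.66 x 10^-3)^3 = 1.18 × 10^-6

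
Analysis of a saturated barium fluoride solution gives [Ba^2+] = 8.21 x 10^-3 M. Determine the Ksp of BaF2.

BaF2(s) <=> Ba^2+ + 2 F^-
Stoichiometry gives [F^-] = (2/1)[Ba^2+] = 1.642 × 10^-2 M.
Ksp = [Ba^2+][F^-]^2
Ksp = 8.21 × 10^-3 × (1.642 x 10^-2)^2 = 2.21 × 10^-6

Ksp ≈ 2.21 x 10^-6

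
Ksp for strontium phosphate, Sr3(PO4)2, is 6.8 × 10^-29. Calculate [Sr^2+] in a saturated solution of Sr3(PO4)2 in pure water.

Sr3(PO4)2(s) ⇌ 3 Sr^2+ + 2 PO4^3-
Ksp = [Sr^2+]^3[PO4^3-]^2
For each mole of Sr3(PO4)2 that dissolves: [Sr^2+] = 3s, [PO4^3-] = 2s.
Ksp = (3s)^3(2s)^2 = 108s^5
s = (6.8 × 10^-29 / 108)^(1/5) = 9.12 × 10^-7 M
[Sr^2+] = 3s = 2.7 x 10^-6 M

2.7 × 10^-6 M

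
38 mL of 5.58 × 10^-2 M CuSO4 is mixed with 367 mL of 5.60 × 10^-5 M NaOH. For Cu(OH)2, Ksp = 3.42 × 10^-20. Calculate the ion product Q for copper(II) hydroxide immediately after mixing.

Q = 1.35e-11

Total volume = 38 + 367 = 405 mL.
[Cu^2+] = 5.58 × 10^-2 × (38/405) = 5.236 x 10^-3 M
[OH^-] = 5.60 x 10^-5 × (367/405) = 5.075 x 10^-5 M
Cu(OH)2(s) ⇌ Cu^2+(aq) + 2 OH^-(aq), so Q = [Cu^2+][OH^-]^2
Q = (5.236 × 10^-3)(5.075 × 10^-5)^2 = 1.35 × 10^-11
Q > Ksp, so Cu(OH)2 will precipitate.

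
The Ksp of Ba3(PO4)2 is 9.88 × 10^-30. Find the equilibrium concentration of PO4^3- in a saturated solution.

[PO4^3-] ≈ 1.24 × 10^-6 M

Ba3(PO4)2(s) ⇌ 3 Ba^2+(aq) + 2 PO4^3-(aq)
Ksp = [Ba^2+]^3[PO4^3-]^2
Let s = molar solubility. Then [Ba^2+] = 3s and [PO4^3-] = 2s.
Substituting: Ksp = (3s)^3(2s)^2 = 108s^5
s = (9.88 × 10^-30 / 108)^(1/5) = 6.198 x 10^-7 M
[PO4^3-] = 2s = 1.24 × 10^-6 M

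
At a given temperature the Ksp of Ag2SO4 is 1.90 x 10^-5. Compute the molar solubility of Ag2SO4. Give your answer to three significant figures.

Ag2SO4(s) ⇌ 2 Ag^+ + SO4^2-
Ksp = [Ag^+]^2[SO4^2-]
For each mole of Ag2SO4 that dissolves: [Ag^+] = 2s, [SO4^2-] = s.
Ksp = (2s)^2s = 4s^3
s = (1.90 x 10^-5 / 4)^(1/3) = 1.68 x 10^-2 M

s ≈ 1.68 × 10^-2 M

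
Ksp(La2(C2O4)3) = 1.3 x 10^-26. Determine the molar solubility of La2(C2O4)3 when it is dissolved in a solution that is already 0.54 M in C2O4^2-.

s ≈ 1.4 × 10^-13 M

La2(C2O4)3(s) ⇌ 2 La^3+ + 3 C2O4^2-
Ksp = [La^3+]^2[C2O4^2-]^3
Let s = moles of La2(C2O4)3 that dissolve per litre. [La^3+] = 2s, [C2O4^2-] = 0.54 + 3s ≈ 0.54 (common-ion effect: C2O4^2- is already 0.54 M).
Ksp ≈ (2s)^2 × (0.54)^3
s = 1.4 × 10^-13 M
Check: 3s = 4.3 × 10^-13 ≪ 0.54, so the approximation is valid.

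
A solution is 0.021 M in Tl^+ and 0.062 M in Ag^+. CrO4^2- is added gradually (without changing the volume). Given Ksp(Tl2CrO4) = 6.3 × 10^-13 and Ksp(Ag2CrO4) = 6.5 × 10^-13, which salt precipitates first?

Each salt begins to precipitate when Q = Ksp, i.e. when [CrO4^2-] reaches its threshold.
For Tl2CrO4: 6.3 × 10^-13 = (0.021)^2 × [CrO4^2-]  ⇒  [CrO4^2-] = 1.4 × 10^-9 M.
For Ag2CrO4: 6.5 × 10^-13 = (0.062)^2 × [CrO4^2-]  ⇒  [CrO4^2-] = 1.7 × 10^-10 M.
The salt with the lower threshold [CrO4^2-] precipitates first: Ag2CrO4.

Ag2CrO4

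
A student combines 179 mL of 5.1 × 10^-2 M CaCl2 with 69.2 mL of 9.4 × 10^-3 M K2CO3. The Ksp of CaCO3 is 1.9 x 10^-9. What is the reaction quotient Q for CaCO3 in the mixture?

Total volume = 179 + 69.2 = 248.2 mL.
[Ca^2+] = 5.1 × 10^-2 × (179/248.2) = 3.68 × 10^-2 M
[CO3^2-] = 9.4 × 10^-3 × (69.2/248.2) = 2.62 × 10^-3 M
CaCO3(s) ⇌ Ca^2+(aq) + CO3^2-(aq), so Q = [Ca^2+][CO3^2-]
Q = (3.68 × 10^-2)(2.62 × 10^-3) = 9.6 x 10^-5
Q > Ksp, so CaCO3 will precipitate.

9.6e-5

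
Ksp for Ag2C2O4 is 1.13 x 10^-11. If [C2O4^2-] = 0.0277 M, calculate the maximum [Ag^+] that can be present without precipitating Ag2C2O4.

Ag2C2O4(s) ⇌ 2 Ag^+(aq) + C2O4^2-(aq)
Ksp = [Ag^+]^2[C2O4^2-]
Precipitation begins when Q = Ksp. With [C2O4^2-] = 0.0277 M:
1.13 x 10^-11 = (0.0277) × [Ag^+]^2
[Ag^+] = (1.13 x 10^-11 / 2.77 × 10^-2)^(1/2) = 2.02 × 10^-5 M

[Ag^+] ≈ 2.02e-5 M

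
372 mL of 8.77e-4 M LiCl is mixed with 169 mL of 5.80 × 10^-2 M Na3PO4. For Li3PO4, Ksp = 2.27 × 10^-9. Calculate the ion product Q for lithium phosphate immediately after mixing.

Total volume = 372 + 169 = 541 mL.
[Li^+] = 8.77 × 10^-4 × (372/541) = 6.030 × 10^-4 M
[PO4^3-] = 5.80 × 10^-2 × (169/541) = 1.812 × 10^-2 M
Li3PO4(s) ⇌ 3 Li^+(aq) + PO4^3-(aq), so Q = [Li^+]^3[PO4^3-]
Q = (6.030 × 10^-4)^3(1.812 × 10^-2) = 3.97 × 10^-12
Q < Ksp, so no precipitate of Li3PO4 forms.

3.97 x 10^-12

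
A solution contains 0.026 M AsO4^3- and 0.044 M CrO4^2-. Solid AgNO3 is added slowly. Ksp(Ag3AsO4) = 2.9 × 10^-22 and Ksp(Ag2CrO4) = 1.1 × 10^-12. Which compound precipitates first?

Ag3AsO4

Each salt begins to precipitate when Q = Ksp, i.e. when [Ag^+] reaches its threshold.
For Ag3AsO4: 2.9 × 10^-22 = 0.026 × [Ag^+]^3  ⇒  [Ag^+] = 2.2 × 10^-7 M.
For Ag2CrO4: 1.1 × 10^-12 = 0.044 × [Ag^+]^2  ⇒  [Ag^+] = 5.0 × 10^-6 M.
The salt with the lower threshold [Ag^+] precipitates first: Ag3AsO4.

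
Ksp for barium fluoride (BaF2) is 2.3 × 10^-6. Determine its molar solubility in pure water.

BaF2(s) ⇌ Ba^2+ + 2 F^-
Ksp = [Ba^2+][F^-]^2
For each mole of BaF2 that dissolves: [Ba^2+] = s, [F^-] = 2s.
Ksp = s(2s)^2 = 4s^3
s^3 = 2.3 × 10^-6 / 4, so s = 8.3 × 10^-3 M

8.3 × 10^-3 M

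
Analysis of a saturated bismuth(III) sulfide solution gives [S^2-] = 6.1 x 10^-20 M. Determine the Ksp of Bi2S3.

Bi2S3(s) <=> 2 Bi^3+ + 3 S^2-
Stoichiometry gives [Bi^3+] = (2/3)[S^2-] = 4.07 × 10^-20 M.
Ksp = [Bi^3+]^2[S^2-]^3
Ksp = (4.07 × 10^-20)^2 × (6.1 x 10^-20)^3 = 3.8 × 10^-97

Ksp ≈ 3.8e-97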